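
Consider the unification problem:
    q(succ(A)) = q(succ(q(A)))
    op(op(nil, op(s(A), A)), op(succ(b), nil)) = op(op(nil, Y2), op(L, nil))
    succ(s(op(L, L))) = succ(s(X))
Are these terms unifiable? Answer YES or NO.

Decompose q/1: succ(A) = succ(q(A)).
Decompose succ/1: A = q(A).
Occurs check fails: A occurs in q(A); the equation A = q(A) has no finite solution.

NO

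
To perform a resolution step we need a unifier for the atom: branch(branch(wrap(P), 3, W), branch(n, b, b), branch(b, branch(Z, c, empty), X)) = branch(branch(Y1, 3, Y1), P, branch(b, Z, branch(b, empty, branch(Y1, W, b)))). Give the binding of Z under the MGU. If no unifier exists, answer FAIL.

FAIL

Decompose branch/3: branch(wrap(P), 3, W) = branch(Y1, 3, Y1),  branch(n, b, b) = P,  branch(b, branch(Z, c, empty), X) = branch(b, Z, branch(b, empty, branch(Y1, W, b))).
Decompose branch/3: wrap(P) = Y1,  3 = 3,  W = Y1.
Bind Y1 := wrap(P); substituting into the 2 remaining equations that mention Y1 gives: W = wrap(P),  branch(b, branch(Z, c, empty), X) = branch(b, Z, branch(b, empty, branch(wrap(P), W, b))).
Delete trivial equation 3 = 3.
Bind W := wrap(P); substituting into the one remaining equation that mentions W gives: branch(b, branch(Z, c, empty), X) = branch(b, Z, branch(b, empty, branch(wrap(P), wrap(P), b))).
Bind P := branch(n, b, b); substituting into the remaining equation gives: branch(b, branch(Z, c, empty), X) = branch(b, Z, branch(b, empty, branch(wrap(branch(n, b, b)), wrap(branch(n, b, b)), b))). Substituting into the earlier bindings gives Y1 := wrap(branch(n, b, b)), W := wrap(branch(n, b, b)).
Decompose branch/3: b = b,  branch(Z, c, empty) = Z,  X = branch(b, empty, branch(wrap(branch(n, b, b)), wrap(branch(n, b, b)), b)).
Delete trivial equation b = b.
Occurs check fails: Z occurs in branch(Z, c, empty); the equation Z = branch(Z, c, empty) has no finite solution.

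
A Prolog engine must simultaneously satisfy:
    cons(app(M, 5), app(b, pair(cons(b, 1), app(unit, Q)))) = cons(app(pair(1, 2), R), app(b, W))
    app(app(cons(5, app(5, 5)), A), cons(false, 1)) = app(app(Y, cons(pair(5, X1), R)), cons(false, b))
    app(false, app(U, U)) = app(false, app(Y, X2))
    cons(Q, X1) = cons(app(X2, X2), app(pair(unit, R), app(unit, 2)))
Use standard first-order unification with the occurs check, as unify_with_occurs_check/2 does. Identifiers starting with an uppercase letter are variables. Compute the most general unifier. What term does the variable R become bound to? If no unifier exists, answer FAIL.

FAIL

Decompose cons/2: app(M, 5) = app(pair(1, 2), R),  app(b, pair(cons(b, 1), app(unit, Q))) = app(b, W).
Decompose app/2: M = pair(1, 2),  5 = R.
Bind M := pair(1, 2); no other remaining equation mentions M.
Bind R := 5; substituting into the 2 remaining equations that mention R gives: app(app(cons(5, app(5, 5)), A), cons(false, 1)) = app(app(Y, cons(pair(5, X1), 5)), cons(false, b)),  cons(Q, X1) = cons(app(X2, X2), app(pair(unit, 5), app(unit, 2))).
Decompose app/2: b = b,  pair(cons(b, 1), app(unit, Q)) = W.
Delete trivial equation b = b.
Bind W := pair(cons(b, 1), app(unit, Q)); no other remaining equation mentions W.
Decompose app/2: app(cons(5, app(5, 5)), A) = app(Y, cons(pair(5, X1), 5)),  cons(false, 1) = cons(false, b).
Decompose app/2: cons(5, app(5, 5)) = Y,  A = cons(pair(5, X1), 5).
Bind Y := cons(5, app(5, 5)); substituting into the one remaining equation that mentions Y gives: app(false, app(U, U)) = app(false, app(cons(5, app(5, 5)), X2)).
Bind A := cons(pair(5, X1), 5); no other remaining equation mentions A.
Decompose cons/2: false = false,  1 = b.
Delete trivial equation false = false.
Clash: constants 1 and b differ; no unifier exists.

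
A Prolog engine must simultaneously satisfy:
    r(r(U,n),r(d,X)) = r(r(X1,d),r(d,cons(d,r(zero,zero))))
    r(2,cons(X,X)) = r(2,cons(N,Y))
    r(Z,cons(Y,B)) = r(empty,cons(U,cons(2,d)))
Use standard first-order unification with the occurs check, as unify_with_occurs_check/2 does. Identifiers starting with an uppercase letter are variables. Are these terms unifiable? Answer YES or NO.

Decompose r/2: r(U,n) = r(X1,d),  r(d,X) = r(d,cons(d,r(zero,zero))).
Decompose r/2: U = X1,  n = d.
Bind U := X1; substituting into the one remaining equation that mentions U gives: r(Z,cons(Y,B)) = r(empty,cons(X1,cons(2,d))).
Clash: constants n and d differ; no unifier exists.

NO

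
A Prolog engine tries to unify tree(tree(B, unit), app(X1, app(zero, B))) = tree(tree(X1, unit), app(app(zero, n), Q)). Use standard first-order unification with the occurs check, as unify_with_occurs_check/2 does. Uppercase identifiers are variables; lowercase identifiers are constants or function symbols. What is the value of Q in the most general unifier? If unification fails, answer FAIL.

Decompose tree/2: tree(B, unit) = tree(X1, unit),  app(X1, app(zero, B)) = app(app(zero, n), Q).
Decompose tree/2: B = X1,  unit = unit.
Bind B := X1; substituting into the one remaining equation that mentions B gives: app(X1, app(zero, X1)) = app(app(zero, n), Q).
Delete trivial equation unit = unit.
Decompose app/2: X1 = app(zero, n),  app(zero, X1) = Q.
Bind X1 := app(zero, n); substituting into the remaining equation gives: app(zero, app(zero, n)) = Q. Substituting into the earlier binding gives B := app(zero, n).
Bind Q := app(zero, app(zero, n)).
MGU = { B ↦ app(zero, n), X1 ↦ app(zero, n), Q ↦ app(zero, app(zero, n)) }, so Q ↦ app(zero, app(zero, n)).

app(zero, app(zero, n))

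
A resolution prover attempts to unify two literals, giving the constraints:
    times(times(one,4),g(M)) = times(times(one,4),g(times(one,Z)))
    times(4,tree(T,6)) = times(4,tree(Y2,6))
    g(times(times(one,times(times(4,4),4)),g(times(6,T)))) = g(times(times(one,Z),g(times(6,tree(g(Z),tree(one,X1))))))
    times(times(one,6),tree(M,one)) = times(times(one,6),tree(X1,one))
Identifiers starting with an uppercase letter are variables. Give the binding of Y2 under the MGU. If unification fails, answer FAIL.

tree(g(times(times(4,4),4)),tree(one,times(one,times(times(4,4),4))))

Decompose times/2: times(one,4) = times(one,4),  g(M) = g(times(one,Z)).
Delete trivial equation times(one,4) = times(one,4).
Decompose g/1: M = times(one,Z).
Bind M := times(one,Z); substituting into the one remaining equation that mentions M gives: times(times(one,6),tree(times(one,Z),one)) = times(times(one,6),tree(X1,one)).
Decompose times/2: 4 = 4,  tree(T,6) = tree(Y2,6).
Delete trivial equation 4 = 4.
Decompose tree/2: T = Y2,  6 = 6.
Bind T := Y2; substituting into the one remaining equation that mentions T gives: g(times(times(one,times(times(4,4),4)),g(times(6,Y2)))) = g(times(times(one,Z),g(times(6,tree(g(Z),tree(one,X1)))))).
Delete trivial equation 6 = 6.
Decompose g/1: times(times(one,times(times(4,4),4)),g(times(6,Y2))) = times(times(one,Z),g(times(6,tree(g(Z),tree(one,X1))))).
Decompose times/2: times(one,times(times(4,4),4)) = times(one,Z),  g(times(6,Y2)) = g(times(6,tree(g(Z),tree(one,X1)))).
Decompose times/2: one = one,  times(times(4,4),4) = Z.
Delete trivial equation one = one.
Bind Z := times(times(4,4),4); substituting into the remaining equations gives: g(times(6,Y2)) = g(times(6,tree(g(times(times(4,4),4)),tree(one,X1)))),  times(times(one,6),tree(times(one,times(times(4,4),4)),one)) = times(times(one,6),tree(X1,one)). Substituting into the earlier binding gives M := times(one,times(times(4,4),4)).
Decompose g/1: times(6,Y2) = times(6,tree(g(times(times(4,4),4)),tree(one,X1))).
Decompose times/2: 6 = 6,  Y2 = tree(g(times(times(4,4),4)),tree(one,X1)).
Delete trivial equation 6 = 6.
Bind Y2 := tree(g(times(times(4,4),4)),tree(one,X1)); no other remaining equation mentions Y2. Substituting into the earlier binding gives T := tree(g(times(times(4,4),4)),tree(one,X1)).
Decompose times/2: times(one,6) = times(one,6),  tree(times(one,times(times(4,4),4)),one) = tree(X1,one).
Delete trivial equation times(one,6) = times(one,6).
Decompose tree/2: times(one,times(times(4,4),4)) = X1,  one = one.
Bind X1 := times(one,times(times(4,4),4)); no other remaining equation mentions X1. Substituting into the earlier bindings gives T := tree(g(times(times(4,4),4)),tree(one,times(one,times(times(4,4),4)))), Y2 := tree(g(times(times(4,4),4)),tree(one,times(one,times(times(4,4),4)))).
Delete trivial equation one = one.
MGU = { M ↦ times(one,times(times(4,4),4)), T ↦ tree(g(times(times(4,4),4)),tree(one,times(one,times(times(4,4),4)))), Z ↦ times(times(4,4),4), Y2 ↦ tree(g(times(times(4,4),4)),tree(one,times(one,times(times(4,4),4)))), X1 ↦ times(one,times(times(4,4),4)) }, so Y2 ↦ tree(g(times(times(4,4),4)),tree(one,times(one,times(times(4,4),4)))).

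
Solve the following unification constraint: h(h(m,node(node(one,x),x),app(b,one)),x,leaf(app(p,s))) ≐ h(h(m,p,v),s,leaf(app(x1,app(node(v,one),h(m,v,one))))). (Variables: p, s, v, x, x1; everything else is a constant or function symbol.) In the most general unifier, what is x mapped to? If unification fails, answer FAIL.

Decompose h/3: h(m,node(node(one,x),x),app(b,one)) ≐ h(m,p,v),  x ≐ s,  leaf(app(p,s)) ≐ leaf(app(x1,app(node(v,one),h(m,v,one)))).
Decompose h/3: m ≐ m,  node(node(one,x),x) ≐ p,  app(b,one) ≐ v.
Delete trivial equation m ≐ m.
Bind p := node(node(one,x),x); substituting into the one remaining equation that mentions p gives: leaf(app(node(node(one,x),x),s)) ≐ leaf(app(x1,app(node(v,one),h(m,v,one)))).
Bind v := app(b,one); substituting into the one remaining equation that mentions v gives: leaf(app(node(node(one,x),x),s)) ≐ leaf(app(x1,app(node(app(b,one),one),h(m,app(b,one),one)))).
Bind x := s; substituting into the remaining equation gives: leaf(app(node(node(one,s),s),s)) ≐ leaf(app(x1,app(node(app(b,one),one),h(m,app(b,one),one)))). Substituting into the earlier binding gives p := node(node(one,s),s).
Decompose leaf/1: app(node(node(one,s),s),s) ≐ app(x1,app(node(app(b,one),one),h(m,app(b,one),one))).
Decompose app/2: node(node(one,s),s) ≐ x1,  s ≐ app(node(app(b,one),one),h(m,app(b,one),one)).
Bind x1 := node(node(one,s),s); no other remaining equation mentions x1.
Bind s := app(node(app(b,one),one),h(m,app(b,one),one)). Substituting into the earlier bindings gives p := node(node(one,app(node(app(b,one),one),h(m,app(b,one),one))),app(node(app(b,one),one),h(m,app(b,one),one))), x := app(node(app(b,one),one),h(m,app(b,one),one)), x1 := node(node(one,app(node(app(b,one),one),h(m,app(b,one),one))),app(node(app(b,one),one),h(m,app(b,one),one))).
MGU = { p := node(node(one,app(node(app(b,one),one),h(m,app(b,one),one))),app(node(app(b,one),one),h(m,app(b,one),one))), v := app(b,one), x := app(node(app(b,one),one),h(m,app(b,one),one)), x1 := node(node(one,app(node(app(b,one),one),h(m,app(b,one),one))),app(node(app(b,one),one),h(m,app(b,one),one))), s := app(node(app(b,one),one),h(m,app(b,one),one)) }, so x := app(node(app(b,one),one),h(m,app(b,one),one)).

app(node(app(b,one),one),h(m,app(b,one),one))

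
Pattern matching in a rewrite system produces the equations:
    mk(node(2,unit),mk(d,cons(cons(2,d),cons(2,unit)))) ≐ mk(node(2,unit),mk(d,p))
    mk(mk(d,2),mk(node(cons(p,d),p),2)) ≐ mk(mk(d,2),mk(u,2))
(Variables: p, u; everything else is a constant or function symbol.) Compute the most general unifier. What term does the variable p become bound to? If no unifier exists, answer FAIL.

cons(cons(2,d),cons(2,unit))

Decompose mk/2: node(2,unit) ≐ node(2,unit),  mk(d,cons(cons(2,d),cons(2,unit))) ≐ mk(d,p).
Delete trivial equation node(2,unit) ≐ node(2,unit).
Decompose mk/2: d ≐ d,  cons(cons(2,d),cons(2,unit)) ≐ p.
Delete trivial equation d ≐ d.
Bind p := cons(cons(2,d),cons(2,unit)); substituting into the remaining equation gives: mk(mk(d,2),mk(node(cons(cons(cons(2,d),cons(2,unit)),d),cons(cons(2,d),cons(2,unit))),2)) ≐ mk(mk(d,2),mk(u,2)).
Decompose mk/2: mk(d,2) ≐ mk(d,2),  mk(node(cons(cons(cons(2,d),cons(2,unit)),d),cons(cons(2,d),cons(2,unit))),2) ≐ mk(u,2).
Delete trivial equation mk(d,2) ≐ mk(d,2).
Decompose mk/2: node(cons(cons(cons(2,d),cons(2,unit)),d),cons(cons(2,d),cons(2,unit))) ≐ u,  2 ≐ 2.
Bind u := node(cons(cons(cons(2,d),cons(2,unit)),d),cons(cons(2,d),cons(2,unit))); no other remaining equation mentions u.
Delete trivial equation 2 ≐ 2.
MGU = { p -> cons(cons(2,d),cons(2,unit)), u -> node(cons(cons(cons(2,d),cons(2,unit)),d),cons(cons(2,d),cons(2,unit))) }, so p -> cons(cons(2,d),cons(2,unit)).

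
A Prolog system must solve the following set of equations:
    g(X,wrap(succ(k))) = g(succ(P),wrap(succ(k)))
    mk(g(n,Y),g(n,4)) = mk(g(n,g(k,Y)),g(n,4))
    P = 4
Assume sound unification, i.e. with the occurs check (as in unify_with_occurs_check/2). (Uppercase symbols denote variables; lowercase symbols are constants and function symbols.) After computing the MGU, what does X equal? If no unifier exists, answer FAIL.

Decompose g/2: X = succ(P),  wrap(succ(k)) = wrap(succ(k)).
Bind X := succ(P); no other remaining equation mentions X.
Delete trivial equation wrap(succ(k)) = wrap(succ(k)).
Decompose mk/2: g(n,Y) = g(n,g(k,Y)),  g(n,4) = g(n,4).
Decompose g/2: n = n,  Y = g(k,Y).
Delete trivial equation n = n.
Occurs check fails: Y occurs in g(k,Y); the equation Y = g(k,Y) has no finite solution.

FAIL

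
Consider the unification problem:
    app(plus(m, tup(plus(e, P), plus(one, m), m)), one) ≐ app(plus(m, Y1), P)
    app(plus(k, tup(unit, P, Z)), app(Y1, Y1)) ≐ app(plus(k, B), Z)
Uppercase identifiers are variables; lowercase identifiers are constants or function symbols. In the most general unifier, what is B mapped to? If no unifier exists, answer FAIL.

Decompose app/2: plus(m, tup(plus(e, P), plus(one, m), m)) ≐ plus(m, Y1),  one ≐ P.
Decompose plus/2: m ≐ m,  tup(plus(e, P), plus(one, m), m) ≐ Y1.
Delete trivial equation m ≐ m.
Bind Y1 := tup(plus(e, P), plus(one, m), m); substituting into the one remaining equation that mentions Y1 gives: app(plus(k, tup(unit, P, Z)), app(tup(plus(e, P), plus(one, m), m), tup(plus(e, P), plus(one, m), m))) ≐ app(plus(k, B), Z).
Bind P := one; substituting into the remaining equation gives: app(plus(k, tup(unit, one, Z)), app(tup(plus(e, one), plus(one, m), m), tup(plus(e, one), plus(one, m), m))) ≐ app(plus(k, B), Z). Substituting into the earlier binding gives Y1 := tup(plus(e, one), plus(one, m), m).
Decompose app/2: plus(k, tup(unit, one, Z)) ≐ plus(k, B),  app(tup(plus(e, one), plus(one, m), m), tup(plus(e, one), plus(one, m), m)) ≐ Z.
Decompose plus/2: k ≐ k,  tup(unit, one, Z) ≐ B.
Delete trivial equation k ≐ k.
Bind B := tup(unit, one, Z); no other remaining equation mentions B.
Bind Z := app(tup(plus(e, one), plus(one, m), m), tup(plus(e, one), plus(one, m), m)). Substituting into the earlier binding gives B := tup(unit, one, app(tup(plus(e, one), plus(one, m), m), tup(plus(e, one), plus(one, m), m))).
MGU = { Y1 := tup(plus(e, one), plus(one, m), m), P := one, B := tup(unit, one, app(tup(plus(e, one), plus(one, m), m), tup(plus(e, one), plus(one, m), m))), Z := app(tup(plus(e, one), plus(one, m), m), tup(plus(e, one), plus(one, m), m)) }, so B := tup(unit, one, app(tup(plus(e, one), plus(one, m), m), tup(plus(e, one), plus(one, m), m))).

tup(unit, one, app(tup(plus(e, one), plus(one, m), m), tup(plus(e, one), plus(one, m), m)))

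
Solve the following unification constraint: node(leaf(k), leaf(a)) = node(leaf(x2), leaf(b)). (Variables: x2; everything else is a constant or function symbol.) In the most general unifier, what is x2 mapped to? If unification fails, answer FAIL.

FAIL

Decompose node/2: leaf(k) = leaf(x2),  leaf(a) = leaf(b).
Decompose leaf/1: k = x2.
Bind x2 := k; no other remaining equation mentions x2.
Decompose leaf/1: a = b.
Clash: constants a and b differ; no unifier exists.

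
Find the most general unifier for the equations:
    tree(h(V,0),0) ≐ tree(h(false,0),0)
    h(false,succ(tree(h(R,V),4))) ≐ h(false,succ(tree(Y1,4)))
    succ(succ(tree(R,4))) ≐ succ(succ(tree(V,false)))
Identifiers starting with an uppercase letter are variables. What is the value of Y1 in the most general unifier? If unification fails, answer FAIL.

Decompose tree/2: h(V,0) ≐ h(false,0),  0 ≐ 0.
Decompose h/2: V ≐ false,  0 ≐ 0.
Bind V := false; substituting into the 2 remaining equations that mention V gives: h(false,succ(tree(h(R,false),4))) ≐ h(false,succ(tree(Y1,4))),  succ(succ(tree(R,4))) ≐ succ(succ(tree(false,false))).
Delete trivial equation 0 ≐ 0.
Delete trivial equation 0 ≐ 0.
Decompose h/2: false ≐ false,  succ(tree(h(R,false),4)) ≐ succ(tree(Y1,4)).
Delete trivial equation false ≐ false.
Decompose succ/1: tree(h(R,false),4) ≐ tree(Y1,4).
Decompose tree/2: h(R,false) ≐ Y1,  4 ≐ 4.
Bind Y1 := h(R,false); no other remaining equation mentions Y1.
Delete trivial equation 4 ≐ 4.
Decompose succ/1: succ(tree(R,4)) ≐ succ(tree(false,false)).
Decompose succ/1: tree(R,4) ≐ tree(false,false).
Decompose tree/2: R ≐ false,  4 ≐ false.
Bind R := false; no other remaining equation mentions R. Substituting into the earlier binding gives Y1 := h(false,false).
Clash: constants 4 and false differ; no unifier exists.

FAIL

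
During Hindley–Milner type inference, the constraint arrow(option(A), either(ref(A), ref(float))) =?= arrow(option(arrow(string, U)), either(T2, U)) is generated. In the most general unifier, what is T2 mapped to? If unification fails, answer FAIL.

ref(arrow(string, ref(float)))

Decompose arrow/2: option(A) =?= option(arrow(string, U)),  either(ref(A), ref(float)) =?= either(T2, U).
Decompose option/1: A =?= arrow(string, U).
Bind A := arrow(string, U); substituting into the remaining equation gives: either(ref(arrow(string, U)), ref(float)) =?= either(T2, U).
Decompose either/2: ref(arrow(string, U)) =?= T2,  ref(float) =?= U.
Bind T2 := ref(arrow(string, U)); no other remaining equation mentions T2.
Bind U := ref(float). Substituting into the earlier bindings gives A := arrow(string, ref(float)), T2 := ref(arrow(string, ref(float))).
MGU = { A ↦ arrow(string, ref(float)), T2 ↦ ref(arrow(string, ref(float))), U ↦ ref(float) }, so T2 ↦ ref(arrow(string, ref(float))).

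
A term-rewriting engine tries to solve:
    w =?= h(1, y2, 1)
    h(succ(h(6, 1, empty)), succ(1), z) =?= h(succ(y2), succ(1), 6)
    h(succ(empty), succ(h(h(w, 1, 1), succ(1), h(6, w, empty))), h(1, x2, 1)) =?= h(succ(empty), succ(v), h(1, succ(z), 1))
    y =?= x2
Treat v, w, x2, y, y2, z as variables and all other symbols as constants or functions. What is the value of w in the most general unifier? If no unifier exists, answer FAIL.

h(1, h(6, 1, empty), 1)

Bind w := h(1, y2, 1); substituting into the one remaining equation that mentions w gives: h(succ(empty), succ(h(h(h(1, y2, 1), 1, 1), succ(1), h(6, h(1, y2, 1), empty))), h(1, x2, 1)) =?= h(succ(empty), succ(v), h(1, succ(z), 1)).
Decompose h/3: succ(h(6, 1, empty)) =?= succ(y2),  succ(1) =?= succ(1),  z =?= 6.
Decompose succ/1: h(6, 1, empty) =?= y2.
Bind y2 := h(6, 1, empty); substituting into the one remaining equation that mentions y2 gives: h(succ(empty), succ(h(h(h(1, h(6, 1, empty), 1), 1, 1), succ(1), h(6, h(1, h(6, 1, empty), 1), empty))), h(1, x2, 1)) =?= h(succ(empty), succ(v), h(1, succ(z), 1)). Substituting into the earlier binding gives w := h(1, h(6, 1, empty), 1).
Delete trivial equation succ(1) =?= succ(1).
Bind z := 6; substituting into the one remaining equation that mentions z gives: h(succ(empty), succ(h(h(h(1, h(6, 1, empty), 1), 1, 1), succ(1), h(6, h(1, h(6, 1, empty), 1), empty))), h(1, x2, 1)) =?= h(succ(empty), succ(v), h(1, succ(6), 1)).
Decompose h/3: succ(empty) =?= succ(empty),  succ(h(h(h(1, h(6, 1, empty), 1), 1, 1), succ(1), h(6, h(1, h(6, 1, empty), 1), empty))) =?= succ(v),  h(1, x2, 1) =?= h(1, succ(6), 1).
Delete trivial equation succ(empty) =?= succ(empty).
Decompose succ/1: h(h(h(1, h(6, 1, empty), 1), 1, 1), succ(1), h(6, h(1, h(6, 1, empty), 1), empty)) =?= v.
Bind v := h(h(h(1, h(6, 1, empty), 1), 1, 1), succ(1), h(6, h(1, h(6, 1, empty), 1), empty)); no other remaining equation mentions v.
Decompose h/3: 1 =?= 1,  x2 =?= succ(6),  1 =?= 1.
Delete trivial equation 1 =?= 1.
Bind x2 := succ(6); substituting into the one remaining equation that mentions x2 gives: y =?= succ(6).
Delete trivial equation 1 =?= 1.
Bind y := succ(6).
MGU = { w := h(1, h(6, 1, empty), 1), y2 := h(6, 1, empty), z := 6, v := h(h(h(1, h(6, 1, empty), 1), 1, 1), succ(1), h(6, h(1, h(6, 1, empty), 1), empty)), x2 := succ(6), y := succ(6) }, so w := h(1, h(6, 1, empty), 1).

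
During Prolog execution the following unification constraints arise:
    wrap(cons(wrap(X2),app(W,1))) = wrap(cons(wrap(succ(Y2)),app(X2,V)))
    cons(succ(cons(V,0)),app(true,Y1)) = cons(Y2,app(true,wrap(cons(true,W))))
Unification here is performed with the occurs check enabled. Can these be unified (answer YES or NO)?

Decompose wrap/1: cons(wrap(X2),app(W,1)) = cons(wrap(succ(Y2)),app(X2,V)).
Decompose cons/2: wrap(X2) = wrap(succ(Y2)),  app(W,1) = app(X2,V).
Decompose wrap/1: X2 = succ(Y2).
Bind X2 := succ(Y2); substituting into the one remaining equation that mentions X2 gives: app(W,1) = app(succ(Y2),V).
Decompose app/2: W = succ(Y2),  1 = V.
Bind W := succ(Y2); substituting into the one remaining equation that mentions W gives: cons(succ(cons(V,0)),app(true,Y1)) = cons(Y2,app(true,wrap(cons(true,succ(Y2))))).
Bind V := 1; substituting into the remaining equation gives: cons(succ(cons(1,0)),app(true,Y1)) = cons(Y2,app(true,wrap(cons(true,succ(Y2))))).
Decompose cons/2: succ(cons(1,0)) = Y2,  app(true,Y1) = app(true,wrap(cons(true,succ(Y2)))).
Bind Y2 := succ(cons(1,0)); substituting into the remaining equation gives: app(true,Y1) = app(true,wrap(cons(true,succ(succ(cons(1,0)))))). Substituting into the earlier bindings gives X2 := succ(succ(cons(1,0))), W := succ(succ(cons(1,0))).
Decompose app/2: true = true,  Y1 = wrap(cons(true,succ(succ(cons(1,0))))).
Delete trivial equation true = true.
Bind Y1 := wrap(cons(true,succ(succ(cons(1,0))))).
No equations remain and no clash or occurs-check failure arose, so a unifier exists.

YES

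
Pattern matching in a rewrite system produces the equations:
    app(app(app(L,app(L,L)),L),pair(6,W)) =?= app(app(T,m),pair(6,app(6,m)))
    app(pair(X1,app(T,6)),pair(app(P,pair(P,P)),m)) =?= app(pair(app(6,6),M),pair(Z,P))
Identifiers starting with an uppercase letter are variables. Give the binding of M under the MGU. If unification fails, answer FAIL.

app(app(m,app(m,m)),6)

Decompose app/2: app(app(L,app(L,L)),L) =?= app(T,m),  pair(6,W) =?= pair(6,app(6,m)).
Decompose app/2: app(L,app(L,L)) =?= T,  L =?= m.
Bind T := app(L,app(L,L)); substituting into the one remaining equation that mentions T gives: app(pair(X1,app(app(L,app(L,L)),6)),pair(app(P,pair(P,P)),m)) =?= app(pair(app(6,6),M),pair(Z,P)).
Bind L := m; substituting into the one remaining equation that mentions L gives: app(pair(X1,app(app(m,app(m,m)),6)),pair(app(P,pair(P,P)),m)) =?= app(pair(app(6,6),M),pair(Z,P)). Substituting into the earlier binding gives T := app(m,app(m,m)).
Decompose pair/2: 6 =?= 6,  W =?= app(6,m).
Delete trivial equation 6 =?= 6.
Bind W := app(6,m); no other remaining equation mentions W.
Decompose app/2: pair(X1,app(app(m,app(m,m)),6)) =?= pair(app(6,6),M),  pair(app(P,pair(P,P)),m) =?= pair(Z,P).
Decompose pair/2: X1 =?= app(6,6),  app(app(m,app(m,m)),6) =?= M.
Bind X1 := app(6,6); no other remaining equation mentions X1.
Bind M := app(app(m,app(m,m)),6); no other remaining equation mentions M.
Decompose pair/2: app(P,pair(P,P)) =?= Z,  m =?= P.
Bind Z := app(P,pair(P,P)); no other remaining equation mentions Z.
Bind P := m. Substituting into the earlier binding gives Z := app(m,pair(m,m)).
MGU = { T := app(m,app(m,m)), L := m, W := app(6,m), X1 := app(6,6), M := app(app(m,app(m,m)),6), Z := app(m,pair(m,m)), P := m }, so M := app(app(m,app(m,m)),6).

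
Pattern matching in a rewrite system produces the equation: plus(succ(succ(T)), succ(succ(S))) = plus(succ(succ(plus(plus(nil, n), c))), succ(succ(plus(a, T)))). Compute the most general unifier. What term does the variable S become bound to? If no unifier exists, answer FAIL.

plus(a, plus(plus(nil, n), c))

Decompose plus/2: succ(succ(T)) = succ(succ(plus(plus(nil, n), c))),  succ(succ(S)) = succ(succ(plus(a, T))).
Decompose succ/1: succ(T) = succ(plus(plus(nil, n), c)).
Decompose succ/1: T = plus(plus(nil, n), c).
Bind T := plus(plus(nil, n), c); substituting into the remaining equation gives: succ(succ(S)) = succ(succ(plus(a, plus(plus(nil, n), c)))).
Decompose succ/1: succ(S) = succ(plus(a, plus(plus(nil, n), c))).
Decompose succ/1: S = plus(a, plus(plus(nil, n), c)).
Bind S := plus(a, plus(plus(nil, n), c)).
MGU = { T := plus(plus(nil, n), c), S := plus(a, plus(plus(nil, n), c)) }, so S := plus(a, plus(plus(nil, n), c)).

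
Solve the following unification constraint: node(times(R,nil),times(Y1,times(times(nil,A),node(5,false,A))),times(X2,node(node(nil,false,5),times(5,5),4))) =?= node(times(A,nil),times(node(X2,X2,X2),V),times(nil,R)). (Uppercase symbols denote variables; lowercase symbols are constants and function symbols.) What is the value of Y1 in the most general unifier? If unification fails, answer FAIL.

node(nil,nil,nil)

Decompose node/3: times(R,nil) =?= times(A,nil),  times(Y1,times(times(nil,A),node(5,false,A))) =?= times(node(X2,X2,X2),V),  times(X2,node(node(nil,false,5),times(5,5),4)) =?= times(nil,R).
Decompose times/2: R =?= A,  nil =?= nil.
Bind R := A; substituting into the one remaining equation that mentions R gives: times(X2,node(node(nil,false,5),times(5,5),4)) =?= times(nil,A).
Delete trivial equation nil =?= nil.
Decompose times/2: Y1 =?= node(X2,X2,X2),  times(times(nil,A),node(5,false,A)) =?= V.
Bind Y1 := node(X2,X2,X2); no other remaining equation mentions Y1.
Bind V := times(times(nil,A),node(5,false,A)); no other remaining equation mentions V.
Decompose times/2: X2 =?= nil,  node(node(nil,false,5),times(5,5),4) =?= A.
Bind X2 := nil; no other remaining equation mentions X2. Substituting into the earlier binding gives Y1 := node(nil,nil,nil).
Bind A := node(node(nil,false,5),times(5,5),4). Substituting into the earlier bindings gives R := node(node(nil,false,5),times(5,5),4), V := times(times(nil,node(node(nil,false,5),times(5,5),4)),node(5,false,node(node(nil,false,5),times(5,5),4))).
MGU = { R := node(node(nil,false,5),times(5,5),4), Y1 := node(nil,nil,nil), V := times(times(nil,node(node(nil,false,5),times(5,5),4)),node(5,false,node(node(nil,false,5),times(5,5),4))), X2 := nil, A := node(node(nil,false,5),times(5,5),4) }, so Y1 := node(nil,nil,nil).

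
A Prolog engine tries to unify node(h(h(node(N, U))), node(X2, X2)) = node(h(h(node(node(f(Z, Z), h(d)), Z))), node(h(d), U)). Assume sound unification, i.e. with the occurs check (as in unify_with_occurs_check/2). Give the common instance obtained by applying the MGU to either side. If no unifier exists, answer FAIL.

Decompose node/2: h(h(node(N, U))) = h(h(node(node(f(Z, Z), h(d)), Z))),  node(X2, X2) = node(h(d), U).
Decompose h/1: h(node(N, U)) = h(node(node(f(Z, Z), h(d)), Z)).
Decompose h/1: node(N, U) = node(node(f(Z, Z), h(d)), Z).
Decompose node/2: N = node(f(Z, Z), h(d)),  U = Z.
Bind N := node(f(Z, Z), h(d)); no other remaining equation mentions N.
Bind U := Z; substituting into the remaining equation gives: node(X2, X2) = node(h(d), Z).
Decompose node/2: X2 = h(d),  X2 = Z.
Bind X2 := h(d); substituting into the remaining equation gives: h(d) = Z.
Bind Z := h(d). Substituting into the earlier bindings gives N := node(f(h(d), h(d)), h(d)), U := h(d).
Applying the MGU to either side gives node(h(h(node(node(f(h(d), h(d)), h(d)), h(d)))), node(h(d), h(d))).

node(h(h(node(node(f(h(d), h(d)), h(d)), h(d)))), node(h(d), h(d)))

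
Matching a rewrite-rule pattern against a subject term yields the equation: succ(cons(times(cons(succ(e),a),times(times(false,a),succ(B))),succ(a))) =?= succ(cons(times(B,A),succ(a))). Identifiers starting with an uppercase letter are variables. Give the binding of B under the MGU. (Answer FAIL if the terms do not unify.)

cons(succ(e),a)

Decompose succ/1: cons(times(cons(succ(e),a),times(times(false,a),succ(B))),succ(a)) =?= cons(times(B,A),succ(a)).
Decompose cons/2: times(cons(succ(e),a),times(times(false,a),succ(B))) =?= times(B,A),  succ(a) =?= succ(a).
Decompose times/2: cons(succ(e),a) =?= B,  times(times(false,a),succ(B)) =?= A.
Bind B := cons(succ(e),a); substituting into the one remaining equation that mentions B gives: times(times(false,a),succ(cons(succ(e),a))) =?= A.
Bind A := times(times(false,a),succ(cons(succ(e),a))); no other remaining equation mentions A.
Delete trivial equation succ(a) =?= succ(a).
MGU = { B -> cons(succ(e),a), A -> times(times(false,a),succ(cons(succ(e),a))) }, so B -> cons(succ(e),a).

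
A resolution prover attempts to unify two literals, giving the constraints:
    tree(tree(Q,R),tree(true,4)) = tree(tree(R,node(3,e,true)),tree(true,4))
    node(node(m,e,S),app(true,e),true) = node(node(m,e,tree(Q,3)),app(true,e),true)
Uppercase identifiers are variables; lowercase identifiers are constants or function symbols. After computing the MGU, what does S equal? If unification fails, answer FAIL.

Decompose tree/2: tree(Q,R) = tree(R,node(3,e,true)),  tree(true,4) = tree(true,4).
Decompose tree/2: Q = R,  R = node(3,e,true).
Bind Q := R; substituting into the one remaining equation that mentions Q gives: node(node(m,e,S),app(true,e),true) = node(node(m,e,tree(R,3)),app(true,e),true).
Bind R := node(3,e,true); substituting into the one remaining equation that mentions R gives: node(node(m,e,S),app(true,e),true) = node(node(m,e,tree(node(3,e,true),3)),app(true,e),true). Substituting into the earlier binding gives Q := node(3,e,true).
Delete trivial equation tree(true,4) = tree(true,4).
Decompose node/3: node(m,e,S) = node(m,e,tree(node(3,e,true),3)),  app(true,e) = app(true,e),  true = true.
Decompose node/3: m = m,  e = e,  S = tree(node(3,e,true),3).
Delete trivial equation m = m.
Delete trivial equation e = e.
Bind S := tree(node(3,e,true),3); no other remaining equation mentions S.
Delete trivial equation app(true,e) = app(true,e).
Delete trivial equation true = true.
MGU = { Q ↦ node(3,e,true), R ↦ node(3,e,true), S ↦ tree(node(3,e,true),3) }, so S ↦ tree(node(3,e,true),3).

tree(node(3,e,true),3)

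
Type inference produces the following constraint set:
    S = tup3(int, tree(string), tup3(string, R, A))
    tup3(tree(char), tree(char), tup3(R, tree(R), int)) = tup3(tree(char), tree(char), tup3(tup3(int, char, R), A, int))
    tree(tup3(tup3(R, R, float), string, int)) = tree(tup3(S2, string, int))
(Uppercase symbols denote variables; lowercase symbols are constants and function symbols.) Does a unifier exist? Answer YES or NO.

NO

Bind S := tup3(int, tree(string), tup3(string, R, A)); no other remaining equation mentions S.
Decompose tup3/3: tree(char) = tree(char),  tree(char) = tree(char),  tup3(R, tree(R), int) = tup3(tup3(int, char, R), A, int).
Delete trivial equation tree(char) = tree(char).
Delete trivial equation tree(char) = tree(char).
Decompose tup3/3: R = tup3(int, char, R),  tree(R) = A,  int = int.
Occurs check fails: R occurs in tup3(int, char, R); the equation R = tup3(int, char, R) has no finite solution.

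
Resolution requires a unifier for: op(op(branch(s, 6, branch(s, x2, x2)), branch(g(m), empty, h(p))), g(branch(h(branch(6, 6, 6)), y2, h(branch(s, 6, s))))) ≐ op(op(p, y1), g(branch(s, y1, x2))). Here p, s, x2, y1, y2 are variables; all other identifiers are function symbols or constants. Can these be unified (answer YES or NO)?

Decompose op/2: op(branch(s, 6, branch(s, x2, x2)), branch(g(m), empty, h(p))) ≐ op(p, y1),  g(branch(h(branch(6, 6, 6)), y2, h(branch(s, 6, s)))) ≐ g(branch(s, y1, x2)).
Decompose op/2: branch(s, 6, branch(s, x2, x2)) ≐ p,  branch(g(m), empty, h(p)) ≐ y1.
Bind p := branch(s, 6, branch(s, x2, x2)); substituting into the one remaining equation that mentions p gives: branch(g(m), empty, h(branch(s, 6, branch(s, x2, x2)))) ≐ y1.
Bind y1 := branch(g(m), empty, h(branch(s, 6, branch(s, x2, x2)))); substituting into the remaining equation gives: g(branch(h(branch(6, 6, 6)), y2, h(branch(s, 6, s)))) ≐ g(branch(s, branch(g(m), empty, h(branch(s, 6, branch(s, x2, x2)))), x2)).
Decompose g/1: branch(h(branch(6, 6, 6)), y2, h(branch(s, 6, s))) ≐ branch(s, branch(g(m), empty, h(branch(s, 6, branch(s, x2, x2)))), x2).
Decompose branch/3: h(branch(6, 6, 6)) ≐ s,  y2 ≐ branch(g(m), empty, h(branch(s, 6, branch(s, x2, x2)))),  h(branch(s, 6, s)) ≐ x2.
Bind s := h(branch(6, 6, 6)); substituting into the remaining equations gives: y2 ≐ branch(g(m), empty, h(branch(h(branch(6, 6, 6)), 6, branch(h(branch(6, 6, 6)), x2, x2)))),  h(branch(h(branch(6, 6, 6)), 6, h(branch(6, 6, 6)))) ≐ x2. Substituting into the earlier bindings gives p := branch(h(branch(6, 6, 6)), 6, branch(h(branch(6, 6, 6)), x2, x2)), y1 := branch(g(m), empty, h(branch(h(branch(6, 6, 6)), 6, branch(h(branch(6, 6, 6)), x2, x2)))).
Bind y2 := branch(g(m), empty, h(branch(h(branch(6, 6, 6)), 6, branch(h(branch(6, 6, 6)), x2, x2)))); no other remaining equation mentions y2.
Bind x2 := h(branch(h(branch(6, 6, 6)), 6, h(branch(6, 6, 6)))). Substituting into the earlier bindings gives p := branch(h(branch(6, 6, 6)), 6, branch(h(branch(6, 6, 6)), h(branch(h(branch(6, 6, 6)), 6, h(branch(6, 6, 6)))), h(branch(h(branch(6, 6, 6)), 6, h(branch(6, 6, 6)))))), y1 := branch(g(m), empty, h(branch(h(branch(6, 6, 6)), 6, branch(h(branch(6, 6, 6)), h(branch(h(branch(6, 6, 6)), 6, h(branch(6, 6, 6)))), h(branch(h(branch(6, 6, 6)), 6, h(branch(6, 6, 6)))))))), y2 := branch(g(m), empty, h(branch(h(branch(6, 6, 6)), 6, branch(h(branch(6, 6, 6)), h(branch(h(branch(6, 6, 6)), 6, h(branch(6, 6, 6)))), h(branch(h(branch(6, 6, 6)), 6, h(branch(6, 6, 6)))))))).
No equations remain and no clash or occurs-check failure arose, so a unifier exists.

YES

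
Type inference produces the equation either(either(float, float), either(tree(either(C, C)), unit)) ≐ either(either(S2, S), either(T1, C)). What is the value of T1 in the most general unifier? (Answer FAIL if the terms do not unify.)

tree(either(unit, unit))

Decompose either/2: either(float, float) ≐ either(S2, S),  either(tree(either(C, C)), unit) ≐ either(T1, C).
Decompose either/2: float ≐ S2,  float ≐ S.
Bind S2 := float; no other remaining equation mentions S2.
Bind S := float; no other remaining equation mentions S.
Decompose either/2: tree(either(C, C)) ≐ T1,  unit ≐ C.
Bind T1 := tree(either(C, C)); no other remaining equation mentions T1.
Bind C := unit. Substituting into the earlier binding gives T1 := tree(either(unit, unit)).
MGU = { S2 := float, S := float, T1 := tree(either(unit, unit)), C := unit }, so T1 := tree(either(unit, unit)).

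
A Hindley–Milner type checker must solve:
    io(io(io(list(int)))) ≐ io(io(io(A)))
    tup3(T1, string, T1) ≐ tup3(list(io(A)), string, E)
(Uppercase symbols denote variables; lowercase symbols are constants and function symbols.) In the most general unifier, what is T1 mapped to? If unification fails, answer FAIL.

Decompose io/1: io(io(list(int))) ≐ io(io(A)).
Decompose io/1: io(list(int)) ≐ io(A).
Decompose io/1: list(int) ≐ A.
Bind A := list(int); substituting into the remaining equation gives: tup3(T1, string, T1) ≐ tup3(list(io(list(int))), string, E).
Decompose tup3/3: T1 ≐ list(io(list(int))),  string ≐ string,  T1 ≐ E.
Bind T1 := list(io(list(int))); substituting into the one remaining equation that mentions T1 gives: list(io(list(int))) ≐ E.
Delete trivial equation string ≐ string.
Bind E := list(io(list(int))).
MGU = { A ↦ list(int), T1 ↦ list(io(list(int))), E ↦ list(io(list(int))) }, so T1 ↦ list(io(list(int))).

list(io(list(int)))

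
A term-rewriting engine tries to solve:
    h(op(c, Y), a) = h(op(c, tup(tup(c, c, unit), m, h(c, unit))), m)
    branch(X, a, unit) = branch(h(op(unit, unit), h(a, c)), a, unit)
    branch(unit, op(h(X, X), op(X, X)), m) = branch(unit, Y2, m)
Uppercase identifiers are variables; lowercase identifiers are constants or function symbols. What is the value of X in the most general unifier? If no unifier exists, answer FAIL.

Decompose h/2: op(c, Y) = op(c, tup(tup(c, c, unit), m, h(c, unit))),  a = m.
Decompose op/2: c = c,  Y = tup(tup(c, c, unit), m, h(c, unit)).
Delete trivial equation c = c.
Bind Y := tup(tup(c, c, unit), m, h(c, unit)); no other remaining equation mentions Y.
Clash: constants a and m differ; no unifier exists.

FAIL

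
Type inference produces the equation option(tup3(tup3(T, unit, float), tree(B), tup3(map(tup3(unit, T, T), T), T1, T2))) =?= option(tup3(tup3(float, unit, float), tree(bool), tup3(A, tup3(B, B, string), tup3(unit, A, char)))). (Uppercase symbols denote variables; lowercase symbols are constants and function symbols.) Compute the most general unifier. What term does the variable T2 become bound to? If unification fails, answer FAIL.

tup3(unit, map(tup3(unit, float, float), float), char)

Decompose option/1: tup3(tup3(T, unit, float), tree(B), tup3(map(tup3(unit, T, T), T), T1, T2)) =?= tup3(tup3(float, unit, float), tree(bool), tup3(A, tup3(B, B, string), tup3(unit, A, char))).
Decompose tup3/3: tup3(T, unit, float) =?= tup3(float, unit, float),  tree(B) =?= tree(bool),  tup3(map(tup3(unit, T, T), T), T1, T2) =?= tup3(A, tup3(B, B, string), tup3(unit, A, char)).
Decompose tup3/3: T =?= float,  unit =?= unit,  float =?= float.
Bind T := float; substituting into the one remaining equation that mentions T gives: tup3(map(tup3(unit, float, float), float), T1, T2) =?= tup3(A, tup3(B, B, string), tup3(unit, A, char)).
Delete trivial equation unit =?= unit.
Delete trivial equation float =?= float.
Decompose tree/1: B =?= bool.
Bind B := bool; substituting into the remaining equation gives: tup3(map(tup3(unit, float, float), float), T1, T2) =?= tup3(A, tup3(bool, bool, string), tup3(unit, A, char)).
Decompose tup3/3: map(tup3(unit, float, float), float) =?= A,  T1 =?= tup3(bool, bool, string),  T2 =?= tup3(unit, A, char).
Bind A := map(tup3(unit, float, float), float); substituting into the one remaining equation that mentions A gives: T2 =?= tup3(unit, map(tup3(unit, float, float), float), char).
Bind T1 := tup3(bool, bool, string); no other remaining equation mentions T1.
Bind T2 := tup3(unit, map(tup3(unit, float, float), float), char).
MGU = { T := float, B := bool, A := map(tup3(unit, float, float), float), T1 := tup3(bool, bool, string), T2 := tup3(unit, map(tup3(unit, float, float), float), char) }, so T2 := tup3(unit, map(tup3(unit, float, float), float), char).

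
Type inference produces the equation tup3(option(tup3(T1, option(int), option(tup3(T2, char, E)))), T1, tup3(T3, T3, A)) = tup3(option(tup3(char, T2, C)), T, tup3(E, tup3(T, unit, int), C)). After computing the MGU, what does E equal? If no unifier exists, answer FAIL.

Decompose tup3/3: option(tup3(T1, option(int), option(tup3(T2, char, E)))) = option(tup3(char, T2, C)),  T1 = T,  tup3(T3, T3, A) = tup3(E, tup3(T, unit, int), C).
Decompose option/1: tup3(T1, option(int), option(tup3(T2, char, E))) = tup3(char, T2, C).
Decompose tup3/3: T1 = char,  option(int) = T2,  option(tup3(T2, char, E)) = C.
Bind T1 := char; substituting into the one remaining equation that mentions T1 gives: char = T.
Bind T2 := option(int); substituting into the one remaining equation that mentions T2 gives: option(tup3(option(int), char, E)) = C.
Bind C := option(tup3(option(int), char, E)); substituting into the one remaining equation that mentions C gives: tup3(T3, T3, A) = tup3(E, tup3(T, unit, int), option(tup3(option(int), char, E))).
Bind T := char; substituting into the remaining equation gives: tup3(T3, T3, A) = tup3(E, tup3(char, unit, int), option(tup3(option(int), char, E))).
Decompose tup3/3: T3 = E,  T3 = tup3(char, unit, int),  A = option(tup3(option(int), char, E)).
Bind T3 := E; substituting into the one remaining equation that mentions T3 gives: E = tup3(char, unit, int).
Bind E := tup3(char, unit, int); substituting into the remaining equation gives: A = option(tup3(option(int), char, tup3(char, unit, int))). Substituting into the earlier bindings gives C := option(tup3(option(int), char, tup3(char, unit, int))), T3 := tup3(char, unit, int).
Bind A := option(tup3(option(int), char, tup3(char, unit, int))).
MGU = { T1 ↦ char, T2 ↦ option(int), C ↦ option(tup3(option(int), char, tup3(char, unit, int))), T ↦ char, T3 ↦ tup3(char, unit, int), E ↦ tup3(char, unit, int), A ↦ option(tup3(option(int), char, tup3(char, unit, int))) }, so E ↦ tup3(char, unit, int).

tup3(char, unit, int)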